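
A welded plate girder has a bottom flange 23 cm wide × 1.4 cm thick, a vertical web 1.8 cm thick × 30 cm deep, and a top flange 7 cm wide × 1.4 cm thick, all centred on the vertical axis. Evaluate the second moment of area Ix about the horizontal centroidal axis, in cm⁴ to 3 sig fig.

Treat the section as a set of non-overlapping primitives; coordinates are from the bounding-box lower-left.
Bottom plate: 23 × 1.4, A = 32.2 cm², y = 0.7 cm, Ī = 5.2593 cm⁴.
Web plate: 1.8 × 30, A = 54 cm², y = 16.4 cm, Ī = 4 050 cm⁴.
Top plate: 7 × 1.4, A = 9.8 cm², y = 32.1 cm, Ī = 1.6007 cm⁴.
Centroid: ȳ = ΣA·y / ΣA = 12.737 cm.
Transfer each piece to the horizontal centroidal axis using Ī + A·d² with d = y − 12.737:
  bottom plate: d = -12.037 cm → contributes +4670.4 cm⁴
  web plate: d = 3.6633 cm → contributes +4774.7 cm⁴
  top plate: d = 19.363 cm → contributes +3 676 cm⁴
Total I = 13 121 cm⁴.

Ix ≈ 1.31 × 10⁴ cm⁴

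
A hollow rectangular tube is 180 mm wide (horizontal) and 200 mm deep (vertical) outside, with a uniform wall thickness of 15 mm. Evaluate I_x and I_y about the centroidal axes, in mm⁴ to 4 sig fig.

I_x ≈ 5.859 × 10⁷ mm⁴, I_y ≈ 4.939 × 10⁷ mm⁴

Split into non-overlapping primitives; take the origin at the lower-left of the bounding box.
Outer rectangle: 180 × 200, A = 36 000 mm², y = 100 mm, Ī = 120 000 000 mm⁴.
Inner void (subtracted): 150 × 170, A = 25 500 mm², y = 100 mm, Ī = 61 412 500 mm⁴.
By symmetry the centroid is at mid-height, ȳ = 100 mm.
All pieces are centred on the centroidal x-axis, so I = ΣĪ (holes subtracted) = 58 587 500 mm⁴.
Repeating about the centroidal y-axis gives I_y = 49 387 500 mm⁴.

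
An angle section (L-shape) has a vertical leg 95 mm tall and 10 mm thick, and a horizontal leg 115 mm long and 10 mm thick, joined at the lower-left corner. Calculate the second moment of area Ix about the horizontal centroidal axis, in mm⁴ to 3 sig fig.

Break the section into simple shapes (no overlaps), measuring from the bottom-left corner of the bounding box.
Vertical leg: 10 × 95, A = 950 mm², y = 47.5 mm, Ī = 714 479 mm⁴.
Horizontal leg (remainder): 105 × 10, A = 1 050 mm², y = 5 mm, Ī = 8 750 mm⁴.
Centroid: ȳ = ΣA·y / ΣA = 25.188 mm.
Transfer each piece to the horizontal centroidal axis using Ī + A·d² with d = y − 25.188:
  vertical leg: d = 22.313 mm → contributes +1 187 434 mm⁴
  horizontal leg (remainder): d = -20.188 mm → contributes +436 662 mm⁴
Total I = 1 624 096 mm⁴.

Ix ≈ 1.62 × 10⁶ mm⁴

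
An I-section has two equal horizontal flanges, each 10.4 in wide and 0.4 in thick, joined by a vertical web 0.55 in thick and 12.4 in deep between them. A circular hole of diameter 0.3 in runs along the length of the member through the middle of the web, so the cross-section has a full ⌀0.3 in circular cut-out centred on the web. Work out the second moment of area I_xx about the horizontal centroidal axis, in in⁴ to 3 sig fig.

I_xx ≈ 428 in⁴

Split into non-overlapping primitives; take the origin at the lower-left of the bounding box.
Bottom flange: 10.4 × 0.4, A = 4.16 in², y = 0.2 in, Ī = 0.055467 in⁴.
Web: 0.55 × 12.4, A = 6.82 in², y = 6.6 in, Ī = 87.387 in⁴.
Top flange: 10.4 × 0.4, A = 4.16 in², y = 13 in, Ī = 0.055467 in⁴.
Hole (subtracted): ⌀0.3, A = 0.070686 in², y = 6.6 in, Ī = 0.00039761 in⁴.
By symmetry the centroid is at mid-height, ȳ = 6.6 in.
Transfer each piece to the horizontal centroidal axis using Ī + A·d² with d = y − 6.6:
  bottom flange: d = -6.4 in → contributes +170.45 in⁴
  web: d = 0 in → contributes +87.387 in⁴
  top flange: d = 6.4 in → contributes +170.45 in⁴
  hole: d = 0 in → contributes −0.00039761 in⁴
Total I = 428.28 in⁴.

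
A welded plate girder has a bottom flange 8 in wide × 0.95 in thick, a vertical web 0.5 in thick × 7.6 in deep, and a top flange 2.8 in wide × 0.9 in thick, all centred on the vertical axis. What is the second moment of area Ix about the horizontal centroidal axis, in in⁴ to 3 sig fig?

Ix ≈ 169 in⁴

Break the section into simple shapes (no overlaps), measuring from the bottom-left corner of the bounding box.
Bottom plate: 8 × 0.95, A = 7.6 in², y = 0.475 in, Ī = 0.57158 in⁴.
Web plate: 0.5 × 7.6, A = 3.8 in², y = 4.75 in, Ī = 18.291 in⁴.
Top plate: 2.8 × 0.9, A = 2.52 in², y = 9 in, Ī = 0.1701 in⁴.
Centroid: ȳ = ΣA·y / ΣA = 3.1853 in.
Transfer each piece to the horizontal centroidal axis using Ī + A·d² with d = y − 3.1853:
  bottom plate: d = -2.7103 in → contributes +56.401 in⁴
  web plate: d = 1.5647 in → contributes +27.594 in⁴
  top plate: d = 5.8147 in → contributes +85.372 in⁴
Total I = 169.37 in⁴.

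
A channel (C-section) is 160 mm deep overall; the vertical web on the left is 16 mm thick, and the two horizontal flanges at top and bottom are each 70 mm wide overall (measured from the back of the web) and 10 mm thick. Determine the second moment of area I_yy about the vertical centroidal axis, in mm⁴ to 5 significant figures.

I_yy ≈ 1.2475 × 10⁶ mm⁴

Decompose the section into non-overlapping parts with the origin at the bottom-left of its bounding rectangle.
Web: 16 × 160, A = 2 560 mm², x = 8 mm, Ī = 54613.33 mm⁴.
Top flange (beyond web): 54 × 10, A = 540 mm², x = 43 mm, Ī = 131 220 mm⁴.
Bottom flange (beyond web): 54 × 10, A = 540 mm², x = 43 mm, Ī = 131 220 mm⁴.
Centroid: x̄ = ΣA·x / ΣA = 18.38462 mm.
Transfer each piece to the vertical centroidal axis using Ī + A·d² with d = x − 18.38462:
  web: d = -10.38462 mm → contributes +330684.3 mm⁴
  top flange (beyond web): d = 24.61538 mm → contributes +458415.3 mm⁴
  bottom flange (beyond web): d = 24.61538 mm → contributes +458415.3 mm⁴
Total I = 1 247 515 mm⁴.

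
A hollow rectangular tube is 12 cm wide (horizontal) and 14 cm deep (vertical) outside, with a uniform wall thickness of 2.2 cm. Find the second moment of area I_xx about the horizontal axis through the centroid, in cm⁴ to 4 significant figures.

Treat the section as a set of non-overlapping primitives; coordinates are from the bounding-box lower-left.
Outer rectangle: 12 × 14, A = 168 cm², y = 7 cm, Ī = 2 744 cm⁴.
Inner void (subtracted): 7.6 × 9.6, A = 72.96 cm², y = 7 cm, Ī = 560.333 cm⁴.
By symmetry the centroid is at mid-height, ȳ = 7 cm.
All pieces are centred on the horizontal axis through the centroid, so I = ΣĪ (holes subtracted) = 2183.67 cm⁴.

I_xx ≈ 2184 cm⁴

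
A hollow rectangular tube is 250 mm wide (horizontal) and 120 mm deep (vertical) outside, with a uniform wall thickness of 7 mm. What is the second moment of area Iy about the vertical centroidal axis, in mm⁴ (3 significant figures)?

Split into non-overlapping primitives; take the origin at the lower-left of the bounding box.
Outer rectangle: 250 × 120, A = 30 000 mm², x = 125 mm, Ī = 156 250 000 mm⁴.
Inner void (subtracted): 236 × 106, A = 25 016 mm², x = 125 mm, Ī = 116 107 595 mm⁴.
By symmetry the centroid is at mid-width, x̄ = 125 mm.
All pieces are centred on the vertical centroidal axis, so I = ΣĪ (holes subtracted) = 40 142 405 mm⁴.

Iy ≈ 4.01 × 10⁷ mm⁴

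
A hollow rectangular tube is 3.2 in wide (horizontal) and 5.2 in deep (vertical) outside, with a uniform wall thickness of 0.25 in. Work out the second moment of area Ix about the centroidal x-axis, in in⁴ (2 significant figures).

Treat the section as a set of non-overlapping primitives; coordinates are from the bounding-box lower-left.
Outer rectangle: 3.2 × 5.2, A = 16.64 in², y = 2.6 in, Ī = 37.5 in⁴.
Inner void (subtracted): 2.7 × 4.7, A = 12.69 in², y = 2.6 in, Ī = 23.36 in⁴.
By symmetry the centroid is at mid-height, ȳ = 2.6 in.
All pieces are centred on the centroidal x-axis, so I = ΣĪ (holes subtracted) = 14.14 in⁴.

Ix ≈ 14 in⁴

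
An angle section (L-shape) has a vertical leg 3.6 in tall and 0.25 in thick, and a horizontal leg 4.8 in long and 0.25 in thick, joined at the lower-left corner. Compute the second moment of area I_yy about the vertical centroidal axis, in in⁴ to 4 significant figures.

I_yy ≈ 4.861 in⁴

Split into non-overlapping primitives; take the origin at the lower-left of the bounding box.
Vertical leg: 0.25 × 3.6, A = 0.9 in², x = 0.125 in, Ī = 0.0046875 in⁴.
Horizontal leg (remainder): 4.55 × 0.25, A = 1.1375 in², x = 2.525 in, Ī = 1.96242 in⁴.
Centroid: x̄ = ΣA·x / ΣA = 1.46488 in.
Transfer each piece to the vertical centroidal axis using Ī + A·d² with d = x − 1.46488:
  vertical leg: d = -1.33988 in → contributes +1.62043 in⁴
  horizontal leg (remainder): d = 1.06012 in → contributes +3.24082 in⁴
Total I = 4.86125 in⁴.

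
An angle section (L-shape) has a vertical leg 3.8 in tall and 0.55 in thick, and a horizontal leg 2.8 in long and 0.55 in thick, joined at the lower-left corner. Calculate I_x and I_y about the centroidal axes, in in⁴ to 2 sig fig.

I_x ≈ 4.6 in⁴, I_y ≈ 2.1 in⁴

Break the section into simple shapes (no overlaps), measuring from the bottom-left corner of the bounding box.
Vertical leg: 0.55 × 3.8, A = 2.09 in², y = 1.9 in, Ī = 2.515 in⁴.
Horizontal leg (remainder): 2.25 × 0.55, A = 1.238 in², y = 0.275 in, Ī = 0.0312 in⁴.
Centroid: ȳ = ΣA·y / ΣA = 1.296 in.
Transfer each piece to the centroidal x-axis using Ī + A·d² with d = y − 1.296:
  vertical leg: d = 0.6043 in → contributes +3.278 in⁴
  horizontal leg (remainder): d = -1.021 in → contributes +1.32 in⁴
Total I = 4.599 in⁴.
For the y-axis: x̄ = 0.7957 in.
Repeating about the centroidal y-axis gives I_y = 2.098 in⁴.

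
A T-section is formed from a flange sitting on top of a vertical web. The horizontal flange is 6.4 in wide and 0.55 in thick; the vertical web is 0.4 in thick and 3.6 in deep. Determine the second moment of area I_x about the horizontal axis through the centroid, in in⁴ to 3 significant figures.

Split into non-overlapping primitives; take the origin at the lower-left of the bounding box.
Flange: 6.4 × 0.55, A = 3.52 in², y = 3.875 in, Ī = 0.088733 in⁴.
Web: 0.4 × 3.6, A = 1.44 in², y = 1.8 in, Ī = 1.5552 in⁴.
Centroid: ȳ = ΣA·y / ΣA = 3.2726 in.
Transfer each piece to the horizontal axis through the centroid using Ī + A·d² with d = y − 3.2726:
  flange: d = 0.60242 in → contributes +1.3662 in⁴
  web: d = -1.4726 in → contributes +4.6778 in⁴
Total I = 6.044 in⁴.

I_x ≈ 6.04 in⁴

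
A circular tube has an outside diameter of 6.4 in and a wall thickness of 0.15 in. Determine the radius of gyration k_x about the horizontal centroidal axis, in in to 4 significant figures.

Decompose the section into non-overlapping parts with the origin at the bottom-left of its bounding rectangle.
Outer circle: ⌀6.4, A = 32.1699 in², y = 3.2 in, Ī = 82.355 in⁴.
Bore (subtracted): ⌀6.1, A = 29.2247 in², y = 3.2 in, Ī = 67.9656 in⁴.
By symmetry the centroid is at mid-height, ȳ = 3.2 in.
All pieces are centred on the horizontal centroidal axis, so I = ΣĪ (holes subtracted) = 14.3894 in⁴.
Radius of gyration: k = √(I/A) = √(14.3894 / 2.94524) = 2.21034 in.

k_x ≈ 2.210 in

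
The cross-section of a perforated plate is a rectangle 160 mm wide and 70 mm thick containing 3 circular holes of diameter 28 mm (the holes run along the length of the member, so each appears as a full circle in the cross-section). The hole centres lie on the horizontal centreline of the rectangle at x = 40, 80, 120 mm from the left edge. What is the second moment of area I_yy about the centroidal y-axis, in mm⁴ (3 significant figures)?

I_yy ≈ 2.18 × 10⁷ mm⁴

Split into non-overlapping primitives; take the origin at the lower-left of the bounding box.
Plate: 160 × 70, A = 11 200 mm², x = 80 mm, Ī = 23 893 333 mm⁴.
Hole 1 (subtracted): ⌀28, A = 615.75 mm², x = 40 mm, Ī = 30 172 mm⁴.
Hole 2 (subtracted): ⌀28, A = 615.75 mm², x = 80 mm, Ī = 30 172 mm⁴.
Hole 3 (subtracted): ⌀28, A = 615.75 mm², x = 120 mm, Ī = 30 172 mm⁴.
By symmetry the centroid is at mid-width, x̄ = 80 mm.
Transfer each piece to the centroidal y-axis using Ī + A·d² with d = x − 80:
  plate: d = 0 mm → contributes +23 893 333 mm⁴
  hole 1: d = -40 mm → contributes −1 015 375 mm⁴
  hole 2: d = 0 mm → contributes −30 172 mm⁴
  hole 3: d = 40 mm → contributes −1 015 375 mm⁴
Total I = 21 832 411 mm⁴.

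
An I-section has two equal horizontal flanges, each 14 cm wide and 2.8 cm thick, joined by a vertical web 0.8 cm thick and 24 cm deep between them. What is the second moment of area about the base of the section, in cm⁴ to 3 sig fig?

Split into non-overlapping primitives; take the origin at the lower-left of the bounding box.
Bottom flange: 14 × 2.8, A = 39.2 cm², y = 1.4 cm, Ī = 25.611 cm⁴.
Web: 0.8 × 24, A = 19.2 cm², y = 14.8 cm, Ī = 921.6 cm⁴.
Top flange: 14 × 2.8, A = 39.2 cm², y = 28.2 cm, Ī = 25.611 cm⁴.
Transfer each piece to the base of the section using Ī + A·d² with d = y − 0:
  bottom flange: d = 1.4 cm → contributes +102.44 cm⁴
  web: d = 14.8 cm → contributes +5127.2 cm⁴
  top flange: d = 28.2 cm → contributes +31 199 cm⁴
Total I = 36 429 cm⁴.

I_base ≈ 3.64 × 10⁴ cm⁴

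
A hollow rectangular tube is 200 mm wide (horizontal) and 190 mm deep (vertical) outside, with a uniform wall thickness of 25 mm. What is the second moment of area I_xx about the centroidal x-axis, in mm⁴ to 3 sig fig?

Split into non-overlapping primitives; take the origin at the lower-left of the bounding box.
Outer rectangle: 200 × 190, A = 38 000 mm², y = 95 mm, Ī = 114 316 667 mm⁴.
Inner void (subtracted): 150 × 140, A = 21 000 mm², y = 95 mm, Ī = 34 300 000 mm⁴.
By symmetry the centroid is at mid-height, ȳ = 95 mm.
All pieces are centred on the centroidal x-axis, so I = ΣĪ (holes subtracted) = 80 016 667 mm⁴.

I_xx ≈ 8.00 × 10⁷ mm⁴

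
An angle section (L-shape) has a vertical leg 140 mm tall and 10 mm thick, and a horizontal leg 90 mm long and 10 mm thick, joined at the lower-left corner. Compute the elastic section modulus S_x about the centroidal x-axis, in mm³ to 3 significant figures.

Break the section into simple shapes (no overlaps), measuring from the bottom-left corner of the bounding box.
Vertical leg: 10 × 140, A = 1 400 mm², y = 70 mm, Ī = 2 286 667 mm⁴.
Horizontal leg (remainder): 80 × 10, A = 800 mm², y = 5 mm, Ī = 6666.7 mm⁴.
Centroid: ȳ = ΣA·y / ΣA = 46.364 mm.
Transfer each piece to the centroidal x-axis using Ī + A·d² with d = y − 46.364:
  vertical leg: d = 23.636 mm → contributes +3 068 815 mm⁴
  horizontal leg (remainder): d = -41.364 mm → contributes +1 375 427 mm⁴
Total I = 4 444 242 mm⁴.
Extreme fibre distance c = 93.636 mm; S = I/c = 47 463 mm³.

S_x ≈ 4.75 × 10⁴ mm³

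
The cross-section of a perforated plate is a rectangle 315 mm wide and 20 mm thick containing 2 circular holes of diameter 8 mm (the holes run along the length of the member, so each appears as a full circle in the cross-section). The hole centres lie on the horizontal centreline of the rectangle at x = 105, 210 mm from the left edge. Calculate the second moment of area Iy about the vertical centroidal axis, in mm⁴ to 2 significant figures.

Iy ≈ 5.2 × 10⁷ mm⁴

Decompose the section into non-overlapping parts with the origin at the bottom-left of its bounding rectangle.
Plate: 315 × 20, A = 6 300 mm², x = 157.5 mm, Ī = 52 093 125 mm⁴.
Hole 1 (subtracted): ⌀8, A = 50.27 mm², x = 105 mm, Ī = 201.1 mm⁴.
Hole 2 (subtracted): ⌀8, A = 50.27 mm², x = 210 mm, Ī = 201.1 mm⁴.
By symmetry the centroid is at mid-width, x̄ = 157.5 mm.
Transfer each piece to the vertical centroidal axis using Ī + A·d² with d = x − 157.5:
  plate: d = 0 mm → contributes +52 093 125 mm⁴
  hole 1: d = -52.5 mm → contributes −138 745 mm⁴
  hole 2: d = 52.5 mm → contributes −138 745 mm⁴
Total I = 51 815 634 mm⁴.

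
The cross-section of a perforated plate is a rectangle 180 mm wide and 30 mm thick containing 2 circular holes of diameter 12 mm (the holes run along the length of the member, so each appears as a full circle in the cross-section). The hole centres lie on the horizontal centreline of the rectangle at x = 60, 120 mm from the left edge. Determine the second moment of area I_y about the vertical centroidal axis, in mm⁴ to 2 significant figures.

Decompose the section into non-overlapping parts with the origin at the bottom-left of its bounding rectangle.
Plate: 180 × 30, A = 5 400 mm², x = 90 mm, Ī = 14 580 000 mm⁴.
Hole 1 (subtracted): ⌀12, A = 113.1 mm², x = 60 mm, Ī = 1 018 mm⁴.
Hole 2 (subtracted): ⌀12, A = 113.1 mm², x = 120 mm, Ī = 1 018 mm⁴.
By symmetry the centroid is at mid-width, x̄ = 90 mm.
Transfer each piece to the vertical centroidal axis using Ī + A·d² with d = x − 90:
  plate: d = 0 mm → contributes +14 580 000 mm⁴
  hole 1: d = -30 mm → contributes −102 805 mm⁴
  hole 2: d = 30 mm → contributes −102 805 mm⁴
Total I = 14 374 389 mm⁴.

I_y ≈ 1.4 × 10⁷ mm⁴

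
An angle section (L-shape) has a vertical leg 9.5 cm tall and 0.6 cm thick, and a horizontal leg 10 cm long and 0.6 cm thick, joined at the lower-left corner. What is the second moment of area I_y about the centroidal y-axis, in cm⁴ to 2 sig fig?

Decompose the section into non-overlapping parts with the origin at the bottom-left of its bounding rectangle.
Vertical leg: 0.6 × 9.5, A = 5.7 cm², x = 0.3 cm, Ī = 0.171 cm⁴.
Horizontal leg (remainder): 9.4 × 0.6, A = 5.64 cm², x = 5.3 cm, Ī = 41.53 cm⁴.
Centroid: x̄ = ΣA·x / ΣA = 2.787 cm.
Transfer each piece to the centroidal y-axis using Ī + A·d² with d = x − 2.787:
  vertical leg: d = -2.487 cm → contributes +35.42 cm⁴
  horizontal leg (remainder): d = 2.513 cm → contributes +77.15 cm⁴
Total I = 112.6 cm⁴.

I_y ≈ 110 cm⁴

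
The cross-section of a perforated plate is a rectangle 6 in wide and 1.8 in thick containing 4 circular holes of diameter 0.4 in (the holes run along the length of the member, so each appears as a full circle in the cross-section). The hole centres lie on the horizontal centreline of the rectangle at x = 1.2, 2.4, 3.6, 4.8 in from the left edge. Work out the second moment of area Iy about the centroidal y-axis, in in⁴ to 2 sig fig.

Break the section into simple shapes (no overlaps), measuring from the bottom-left corner of the bounding box.
Plate: 6 × 1.8, A = 10.8 in², x = 3 in, Ī = 32.4 in⁴.
Hole 1 (subtracted): ⌀0.4, A = 0.1257 in², x = 1.2 in, Ī = 0.001257 in⁴.
Hole 2 (subtracted): ⌀0.4, A = 0.1257 in², x = 2.4 in, Ī = 0.001257 in⁴.
Hole 3 (subtracted): ⌀0.4, A = 0.1257 in², x = 3.6 in, Ī = 0.001257 in⁴.
Hole 4 (subtracted): ⌀0.4, A = 0.1257 in², x = 4.8 in, Ī = 0.001257 in⁴.
By symmetry the centroid is at mid-width, x̄ = 3 in.
Transfer each piece to the centroidal y-axis using Ī + A·d² with d = x − 3:
  plate: d = 0 in → contributes +32.4 in⁴
  hole 1: d = -1.8 in → contributes −0.4084 in⁴
  hole 2: d = -0.6 in → contributes −0.0465 in⁴
  hole 3: d = 0.6 in → contributes −0.0465 in⁴
  hole 4: d = 1.8 in → contributes −0.4084 in⁴
Total I = 31.49 in⁴.

Iy ≈ 31 in⁴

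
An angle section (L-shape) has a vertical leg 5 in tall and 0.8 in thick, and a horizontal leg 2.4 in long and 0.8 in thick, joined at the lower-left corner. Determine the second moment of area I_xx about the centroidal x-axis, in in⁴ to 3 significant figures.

I_xx ≈ 12.7 in⁴

Break the section into simple shapes (no overlaps), measuring from the bottom-left corner of the bounding box.
Vertical leg: 0.8 × 5, A = 4 in², y = 2.5 in, Ī = 8.3333 in⁴.
Horizontal leg (remainder): 1.6 × 0.8, A = 1.28 in², y = 0.4 in, Ī = 0.068267 in⁴.
Centroid: ȳ = ΣA·y / ΣA = 1.9909 in.
Transfer each piece to the centroidal x-axis using Ī + A·d² with d = y − 1.9909:
  vertical leg: d = 0.50909 in → contributes +9.37 in⁴
  horizontal leg (remainder): d = -1.5909 in → contributes +3.3079 in⁴
Total I = 12.678 in⁴.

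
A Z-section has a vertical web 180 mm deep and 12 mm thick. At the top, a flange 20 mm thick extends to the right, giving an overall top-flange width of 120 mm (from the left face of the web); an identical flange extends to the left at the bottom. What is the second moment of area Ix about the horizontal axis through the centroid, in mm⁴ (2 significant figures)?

Ix ≈ 3.4 × 10⁷ mm⁴

Treat the section as a set of non-overlapping primitives; coordinates are from the bounding-box lower-left.
Web: 12 × 180, A = 2 160 mm², y = 90 mm, Ī = 5 832 000 mm⁴.
Top flange (beyond web): 108 × 20, A = 2 160 mm², y = 170 mm, Ī = 72 000 mm⁴.
Bottom flange (beyond web): 108 × 20, A = 2 160 mm², y = 10 mm, Ī = 72 000 mm⁴.
Centroid: ȳ = ΣA·y / ΣA = 90 mm.
Transfer each piece to the horizontal axis through the centroid using Ī + A·d² with d = y − 90:
  web: d = 0 mm → contributes +5 832 000 mm⁴
  top flange (beyond web): d = 80 mm → contributes +13 896 000 mm⁴
  bottom flange (beyond web): d = -80 mm → contributes +13 896 000 mm⁴
Total I = 33 624 000 mm⁴.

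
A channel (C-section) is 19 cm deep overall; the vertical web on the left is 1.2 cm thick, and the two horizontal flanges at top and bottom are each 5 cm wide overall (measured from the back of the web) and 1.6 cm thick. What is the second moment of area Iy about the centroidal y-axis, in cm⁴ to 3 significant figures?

Iy ≈ 66.9 cm⁴

Treat the section as a set of non-overlapping primitives; coordinates are from the bounding-box lower-left.
Web: 1.2 × 19, A = 22.8 cm², x = 0.6 cm, Ī = 2.736 cm⁴.
Top flange (beyond web): 3.8 × 1.6, A = 6.08 cm², x = 3.1 cm, Ī = 7.3163 cm⁴.
Bottom flange (beyond web): 3.8 × 1.6, A = 6.08 cm², x = 3.1 cm, Ī = 7.3163 cm⁴.
Centroid: x̄ = ΣA·x / ΣA = 1.4696 cm.
Transfer each piece to the centroidal y-axis using Ī + A·d² with d = x − 1.4696:
  web: d = -0.86957 cm → contributes +19.976 cm⁴
  top flange (beyond web): d = 1.6304 cm → contributes +23.479 cm⁴
  bottom flange (beyond web): d = 1.6304 cm → contributes +23.479 cm⁴
Total I = 66.934 cm⁴.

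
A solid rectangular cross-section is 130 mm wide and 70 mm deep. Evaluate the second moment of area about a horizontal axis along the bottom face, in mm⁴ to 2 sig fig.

I_base ≈ 1.5 × 10⁷ mm⁴

The section: 130 × 70, A = 9 100 mm², y = 35 mm, Ī = 3 715 833 mm⁴.
Transfer it to the base of the section using Ī + A·d² with d = y − 0:
  the section: d = 35 mm → contributes +14 863 333 mm⁴
Total I = 14 863 333 mm⁴.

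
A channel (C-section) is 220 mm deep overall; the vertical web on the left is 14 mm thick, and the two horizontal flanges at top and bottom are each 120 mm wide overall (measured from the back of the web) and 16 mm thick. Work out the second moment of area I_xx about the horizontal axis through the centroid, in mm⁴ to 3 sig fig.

I_xx ≈ 4.78 × 10⁷ mm⁴

Decompose the section into non-overlapping parts with the origin at the bottom-left of its bounding rectangle.
Web: 14 × 220, A = 3 080 mm², y = 110 mm, Ī = 12 422 667 mm⁴.
Top flange (beyond web): 106 × 16, A = 1 696 mm², y = 212 mm, Ī = 36 181 mm⁴.
Bottom flange (beyond web): 106 × 16, A = 1 696 mm², y = 8 mm, Ī = 36 181 mm⁴.
By symmetry the centroid is at mid-height, ȳ = 110 mm.
Transfer each piece to the horizontal axis through the centroid using Ī + A·d² with d = y − 110:
  web: d = 0 mm → contributes +12 422 667 mm⁴
  top flange (beyond web): d = 102 mm → contributes +17 681 365 mm⁴
  bottom flange (beyond web): d = -102 mm → contributes +17 681 365 mm⁴
Total I = 47 785 397 mm⁴.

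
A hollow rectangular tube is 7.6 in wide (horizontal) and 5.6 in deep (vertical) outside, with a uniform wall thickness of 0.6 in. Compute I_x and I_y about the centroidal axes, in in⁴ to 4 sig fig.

Split into non-overlapping primitives; take the origin at the lower-left of the bounding box.
Outer rectangle: 7.6 × 5.6, A = 42.56 in², y = 2.8 in, Ī = 111.223 in⁴.
Inner void (subtracted): 6.4 × 4.4, A = 28.16 in², y = 2.8 in, Ī = 45.4315 in⁴.
By symmetry the centroid is at mid-height, ȳ = 2.8 in.
All pieces are centred on the centroidal x-axis, so I = ΣĪ (holes subtracted) = 65.792 in⁴.
Repeating about the centroidal y-axis gives I_y = 108.736 in⁴.

I_x ≈ 65.79 in⁴, I_y ≈ 108.7 in⁴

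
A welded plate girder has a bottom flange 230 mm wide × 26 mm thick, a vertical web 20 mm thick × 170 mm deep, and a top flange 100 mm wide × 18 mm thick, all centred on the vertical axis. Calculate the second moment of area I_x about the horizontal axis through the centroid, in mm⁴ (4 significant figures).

I_x ≈ 6.637 × 10⁷ mm⁴

Decompose the section into non-overlapping parts with the origin at the bottom-left of its bounding rectangle.
Bottom plate: 230 × 26, A = 5 980 mm², y = 13 mm, Ī = 336 873 mm⁴.
Web plate: 20 × 170, A = 3 400 mm², y = 111 mm, Ī = 8 188 333 mm⁴.
Top plate: 100 × 18, A = 1 800 mm², y = 205 mm, Ī = 48 600 mm⁴.
Centroid: ȳ = ΣA·y / ΣA = 73.7156 mm.
Transfer each piece to the horizontal axis through the centroid using Ī + A·d² with d = y − 73.7156:
  bottom plate: d = -60.7156 mm → contributes +22 381 424 mm⁴
  web plate: d = 37.2844 mm → contributes +12 914 773 mm⁴
  top plate: d = 131.284 mm → contributes +31 072 686 mm⁴
Total I = 66 368 882 mm⁴.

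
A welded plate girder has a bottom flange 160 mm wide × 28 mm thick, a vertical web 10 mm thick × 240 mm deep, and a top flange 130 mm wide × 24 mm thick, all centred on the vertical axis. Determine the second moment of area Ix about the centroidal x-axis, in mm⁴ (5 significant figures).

Ix ≈ 1.4322 × 10⁸ mm⁴

Treat the section as a set of non-overlapping primitives; coordinates are from the bounding-box lower-left.
Bottom plate: 160 × 28, A = 4 480 mm², y = 14 mm, Ī = 292693.3 mm⁴.
Web plate: 10 × 240, A = 2 400 mm², y = 148 mm, Ī = 11 520 000 mm⁴.
Top plate: 130 × 24, A = 3 120 mm², y = 280 mm, Ī = 149 760 mm⁴.
Centroid: ȳ = ΣA·y / ΣA = 129.152 mm.
Transfer each piece to the centroidal x-axis using Ī + A·d² with d = y − 129.152:
  bottom plate: d = -115.152 mm → contributes +59 697 418 mm⁴
  web plate: d = 18.848 mm → contributes +12 372 593 mm⁴
  top plate: d = 150.848 mm → contributes +71 145 732 mm⁴
Total I = 143 215 742 mm⁴.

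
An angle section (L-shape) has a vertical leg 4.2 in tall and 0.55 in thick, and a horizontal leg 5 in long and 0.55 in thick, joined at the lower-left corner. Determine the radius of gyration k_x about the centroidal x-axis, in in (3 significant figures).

Split into non-overlapping primitives; take the origin at the lower-left of the bounding box.
Vertical leg: 0.55 × 4.2, A = 2.31 in², y = 2.1 in, Ī = 3.3957 in⁴.
Horizontal leg (remainder): 4.45 × 0.55, A = 2.4475 in², y = 0.275 in, Ī = 0.061697 in⁴.
Centroid: ȳ = ΣA·y / ΣA = 1.1611 in.
Transfer each piece to the centroidal x-axis using Ī + A·d² with d = y − 1.1611:
  vertical leg: d = 0.93887 in → contributes +5.4319 in⁴
  horizontal leg (remainder): d = -0.88613 in → contributes +1.9835 in⁴
Total I = 7.4155 in⁴.
Radius of gyration: k = √(I/A) = √(7.4155 / 4.7575) = 1.2485 in.

k_x ≈ 1.25 in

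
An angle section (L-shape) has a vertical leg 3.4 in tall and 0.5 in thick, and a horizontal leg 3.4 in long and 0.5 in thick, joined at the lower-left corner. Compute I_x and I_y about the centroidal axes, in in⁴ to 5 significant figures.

Break the section into simple shapes (no overlaps), measuring from the bottom-left corner of the bounding box.
Vertical leg: 0.5 × 3.4, A = 1.7 in², y = 1.7 in, Ī = 1.637667 in⁴.
Horizontal leg (remainder): 2.9 × 0.5, A = 1.45 in², y = 0.25 in, Ī = 0.03020833 in⁴.
Centroid: ȳ = ΣA·y / ΣA = 1.03254 in.
Transfer each piece to the centroidal x-axis using Ī + A·d² with d = y − 1.03254:
  vertical leg: d = 0.6674603 in → contributes +2.395022 in⁴
  horizontal leg (remainder): d = -0.7825397 in → contributes +0.9181424 in⁴
Total I = 3.313165 in⁴.
For the y-axis: x̄ = 1.03254 in.
Repeating about the centroidal y-axis gives I_y = 3.313165 in⁴.

I_x ≈ 3.3132 in⁴, I_y ≈ 3.3132 in⁴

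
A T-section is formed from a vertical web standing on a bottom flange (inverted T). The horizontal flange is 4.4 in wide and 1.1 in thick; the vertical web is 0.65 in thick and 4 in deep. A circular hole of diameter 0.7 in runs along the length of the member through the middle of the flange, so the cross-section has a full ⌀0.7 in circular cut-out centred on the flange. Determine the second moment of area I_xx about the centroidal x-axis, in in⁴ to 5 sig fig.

Treat the section as a set of non-overlapping primitives; coordinates are from the bounding-box lower-left.
Flange: 4.4 × 1.1, A = 4.84 in², y = 0.55 in, Ī = 0.4880333 in⁴.
Web: 0.65 × 4, A = 2.6 in², y = 3.1 in, Ī = 3.466667 in⁴.
Hole (subtracted): ⌀0.7, A = 0.3848451 in², y = 0.55 in, Ī = 0.01178588 in⁴.
Centroid: ȳ = ΣA·y / ΣA = 1.489738 in.
Transfer each piece to the centroidal x-axis using Ī + A·d² with d = y − 1.489738:
  flange: d = -0.9397384 in → contributes +4.762277 in⁴
  web: d = 1.610262 in → contributes +10.20832 in⁴
  hole: d = -0.9397384 in → contributes −0.3516458 in⁴
Total I = 14.61895 in⁴.

I_xx ≈ 14.619 in⁴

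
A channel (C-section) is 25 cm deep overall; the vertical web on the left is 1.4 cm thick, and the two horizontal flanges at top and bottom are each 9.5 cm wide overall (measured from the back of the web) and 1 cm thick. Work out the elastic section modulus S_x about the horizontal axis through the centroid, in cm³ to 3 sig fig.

Treat the section as a set of non-overlapping primitives; coordinates are from the bounding-box lower-left.
Web: 1.4 × 25, A = 35 cm², y = 12.5 cm, Ī = 1822.9 cm⁴.
Top flange (beyond web): 8.1 × 1, A = 8.1 cm², y = 24.5 cm, Ī = 0.675 cm⁴.
Bottom flange (beyond web): 8.1 × 1, A = 8.1 cm², y = 0.5 cm, Ī = 0.675 cm⁴.
By symmetry the centroid is at mid-height, ȳ = 12.5 cm.
Transfer each piece to the horizontal axis through the centroid using Ī + A·d² with d = y − 12.5:
  web: d = 0 cm → contributes +1822.9 cm⁴
  top flange (beyond web): d = 12 cm → contributes +1167.1 cm⁴
  bottom flange (beyond web): d = -12 cm → contributes +1167.1 cm⁴
Total I = 4157.1 cm⁴.
Extreme fibre distance c = 12.5 cm; S = I/c = 332.57 cm³.

S_x ≈ 333 cm³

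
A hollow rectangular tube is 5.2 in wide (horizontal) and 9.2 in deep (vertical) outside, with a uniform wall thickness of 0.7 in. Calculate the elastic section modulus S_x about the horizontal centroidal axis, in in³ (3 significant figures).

Split into non-overlapping primitives; take the origin at the lower-left of the bounding box.
Outer rectangle: 5.2 × 9.2, A = 47.84 in², y = 4.6 in, Ī = 337.43 in⁴.
Inner void (subtracted): 3.8 × 7.8, A = 29.64 in², y = 4.6 in, Ī = 150.27 in⁴.
By symmetry the centroid is at mid-height, ȳ = 4.6 in.
All pieces are centred on the horizontal centroidal axis, so I = ΣĪ (holes subtracted) = 187.16 in⁴.
Extreme fibre distance c = 4.6 in; S = I/c = 40.686 in³.

S_x ≈ 40.7 in³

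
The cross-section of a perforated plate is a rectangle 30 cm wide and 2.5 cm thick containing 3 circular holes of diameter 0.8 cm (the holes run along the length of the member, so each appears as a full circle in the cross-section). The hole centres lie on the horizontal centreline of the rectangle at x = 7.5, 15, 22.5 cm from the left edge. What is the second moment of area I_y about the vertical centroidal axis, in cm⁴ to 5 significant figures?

I_y ≈ 5568.4 cm⁴

Decompose the section into non-overlapping parts with the origin at the bottom-left of its bounding rectangle.
Plate: 30 × 2.5, A = 75 cm², x = 15 cm, Ī = 5 625 cm⁴.
Hole 1 (subtracted): ⌀0.8, A = 0.5026548 cm², x = 7.5 cm, Ī = 0.02010619 cm⁴.
Hole 2 (subtracted): ⌀0.8, A = 0.5026548 cm², x = 15 cm, Ī = 0.02010619 cm⁴.
Hole 3 (subtracted): ⌀0.8, A = 0.5026548 cm², x = 22.5 cm, Ī = 0.02010619 cm⁴.
By symmetry the centroid is at mid-width, x̄ = 15 cm.
Transfer each piece to the vertical centroidal axis using Ī + A·d² with d = x − 15:
  plate: d = 0 cm → contributes +5 625 cm⁴
  hole 1: d = -7.5 cm → contributes −28.29444 cm⁴
  hole 2: d = 0 cm → contributes −0.02010619 cm⁴
  hole 3: d = 7.5 cm → contributes −28.29444 cm⁴
Total I = 5568.391 cm⁴.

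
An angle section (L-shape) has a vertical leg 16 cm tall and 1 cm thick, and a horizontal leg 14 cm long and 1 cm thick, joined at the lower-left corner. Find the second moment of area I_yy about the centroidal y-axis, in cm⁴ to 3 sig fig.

Decompose the section into non-overlapping parts with the origin at the bottom-left of its bounding rectangle.
Vertical leg: 1 × 16, A = 16 cm², x = 0.5 cm, Ī = 1.3333 cm⁴.
Horizontal leg (remainder): 13 × 1, A = 13 cm², x = 7.5 cm, Ī = 183.08 cm⁴.
Centroid: x̄ = ΣA·x / ΣA = 3.6379 cm.
Transfer each piece to the centroidal y-axis using Ī + A·d² with d = x − 3.6379:
  vertical leg: d = -3.1379 cm → contributes +158.88 cm⁴
  horizontal leg (remainder): d = 3.8621 cm → contributes +376.99 cm⁴
Total I = 535.86 cm⁴.

I_yy ≈ 536 cm⁴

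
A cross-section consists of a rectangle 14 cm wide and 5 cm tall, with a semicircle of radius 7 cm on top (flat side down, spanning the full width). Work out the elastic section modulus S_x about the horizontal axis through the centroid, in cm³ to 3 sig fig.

S_x ≈ 227 cm³

Treat the section as a set of non-overlapping primitives; coordinates are from the bounding-box lower-left.
Rectangular body: 14 × 5, A = 70 cm², y = 2.5 cm, Ī = 145.83 cm⁴.
Semicircular cap: semicircle r = 7, A = 76.969 cm², y = 7.9709 cm, Ī = 263.53 cm⁴.
Centroid: ȳ = ΣA·y / ΣA = 5.3652 cm.
Transfer each piece to the horizontal axis through the centroid using Ī + A·d² with d = y − 5.3652:
  rectangular body: d = -2.8652 cm → contributes +720.47 cm⁴
  semicircular cap: d = 2.6057 cm → contributes +786.14 cm⁴
Total I = 1506.6 cm⁴.
Extreme fibre distance c = 6.6348 cm; S = I/c = 227.07 cm³.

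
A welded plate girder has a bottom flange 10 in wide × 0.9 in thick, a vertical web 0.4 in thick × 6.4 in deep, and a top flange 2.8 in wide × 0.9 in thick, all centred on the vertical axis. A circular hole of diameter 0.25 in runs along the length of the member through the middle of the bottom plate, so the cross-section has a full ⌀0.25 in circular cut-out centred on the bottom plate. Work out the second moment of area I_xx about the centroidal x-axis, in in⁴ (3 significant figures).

Decompose the section into non-overlapping parts with the origin at the bottom-left of its bounding rectangle.
Bottom plate: 10 × 0.9, A = 9 in², y = 0.45 in, Ī = 0.6075 in⁴.
Web plate: 0.4 × 6.4, A = 2.56 in², y = 4.1 in, Ī = 8.7381 in⁴.
Top plate: 2.8 × 0.9, A = 2.52 in², y = 7.75 in, Ī = 0.1701 in⁴.
Hole (subtracted): ⌀0.25, A = 0.049087 in², y = 0.45 in, Ī = 0.00019175 in⁴.
Centroid: ȳ = ΣA·y / ΣA = 2.4271 in.
Transfer each piece to the centroidal x-axis using Ī + A·d² with d = y − 2.4271:
  bottom plate: d = -1.9771 in → contributes +35.787 in⁴
  web plate: d = 1.6729 in → contributes +15.903 in⁴
  top plate: d = 5.3229 in → contributes +71.571 in⁴
  hole: d = -1.9771 in → contributes −0.19206 in⁴
Total I = 123.07 in⁴.

I_xx ≈ 123 in⁴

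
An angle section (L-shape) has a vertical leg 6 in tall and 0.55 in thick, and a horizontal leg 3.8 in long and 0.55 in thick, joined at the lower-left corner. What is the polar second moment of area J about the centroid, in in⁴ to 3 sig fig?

Decompose the section into non-overlapping parts with the origin at the bottom-left of its bounding rectangle.
Vertical leg: 0.55 × 6, A = 3.3 in², y = 3 in, Ī = 9.9 in⁴.
Horizontal leg (remainder): 3.25 × 0.55, A = 1.7875 in², y = 0.275 in, Ī = 0.04506 in⁴.
Centroid: ȳ = ΣA·y / ΣA = 2.0426 in.
Transfer each piece to the centroidal x-axis using Ī + A·d² with d = y − 2.0426:
  vertical leg: d = 0.95743 in → contributes +12.925 in⁴
  horizontal leg (remainder): d = -1.7676 in → contributes +5.6297 in⁴
Total I = 18.555 in⁴.
For the y-axis: x̄ = 0.94257 in.
Repeating about the centroidal y-axis gives I_y = 5.8422 in⁴.
Polar second moment: J = I_x + I_y = 24.397 in⁴.

J ≈ 24.4 in⁴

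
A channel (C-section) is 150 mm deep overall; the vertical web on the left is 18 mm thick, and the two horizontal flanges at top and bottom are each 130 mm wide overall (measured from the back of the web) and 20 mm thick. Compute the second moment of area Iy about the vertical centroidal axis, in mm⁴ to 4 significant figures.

Iy ≈ 1.187 × 10⁷ mm⁴

Break the section into simple shapes (no overlaps), measuring from the bottom-left corner of the bounding box.
Web: 18 × 150, A = 2 700 mm², x = 9 mm, Ī = 72 900 mm⁴.
Top flange (beyond web): 112 × 20, A = 2 240 mm², x = 74 mm, Ī = 2 341 547 mm⁴.
Bottom flange (beyond web): 112 × 20, A = 2 240 mm², x = 74 mm, Ī = 2 341 547 mm⁴.
Centroid: x̄ = ΣA·x / ΣA = 49.5571 mm.
Transfer each piece to the vertical centroidal axis using Ī + A·d² with d = x − 49.5571:
  web: d = -40.5571 mm → contributes +4 514 072 mm⁴
  top flange (beyond web): d = 24.4429 mm → contributes +3 679 846 mm⁴
  bottom flange (beyond web): d = 24.4429 mm → contributes +3 679 846 mm⁴
Total I = 11 873 765 mm⁴.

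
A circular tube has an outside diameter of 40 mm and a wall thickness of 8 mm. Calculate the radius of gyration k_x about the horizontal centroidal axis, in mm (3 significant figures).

k_x ≈ 11.7 mm

Break the section into simple shapes (no overlaps), measuring from the bottom-left corner of the bounding box.
Outer circle: ⌀40, A = 1256.6 mm², y = 20 mm, Ī = 125 664 mm⁴.
Bore (subtracted): ⌀24, A = 452.39 mm², y = 20 mm, Ī = 16 286 mm⁴.
By symmetry the centroid is at mid-height, ȳ = 20 mm.
All pieces are centred on the horizontal centroidal axis, so I = ΣĪ (holes subtracted) = 109 378 mm⁴.
Radius of gyration: k = √(I/A) = √(109 378 / 804.25) = 11.662 mm.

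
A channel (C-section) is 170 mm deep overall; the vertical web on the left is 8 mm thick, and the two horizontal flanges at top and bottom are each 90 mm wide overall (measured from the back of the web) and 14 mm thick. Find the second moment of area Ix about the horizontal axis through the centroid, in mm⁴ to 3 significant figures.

Ix ≈ 1.73 × 10⁷ mm⁴

Break the section into simple shapes (no overlaps), measuring from the bottom-left corner of the bounding box.
Web: 8 × 170, A = 1 360 mm², y = 85 mm, Ī = 3 275 333 mm⁴.
Top flange (beyond web): 82 × 14, A = 1 148 mm², y = 163 mm, Ī = 18 751 mm⁴.
Bottom flange (beyond web): 82 × 14, A = 1 148 mm², y = 7 mm, Ī = 18 751 mm⁴.
By symmetry the centroid is at mid-height, ȳ = 85 mm.
Transfer each piece to the horizontal axis through the centroid using Ī + A·d² with d = y − 85:
  web: d = 0 mm → contributes +3 275 333 mm⁴
  top flange (beyond web): d = 78 mm → contributes +7 003 183 mm⁴
  bottom flange (beyond web): d = -78 mm → contributes +7 003 183 mm⁴
Total I = 17 281 699 mm⁴.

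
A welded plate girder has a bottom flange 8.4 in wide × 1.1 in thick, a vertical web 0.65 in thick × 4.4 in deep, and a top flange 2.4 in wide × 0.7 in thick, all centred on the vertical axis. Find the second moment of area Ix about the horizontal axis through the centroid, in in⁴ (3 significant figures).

Split into non-overlapping primitives; take the origin at the lower-left of the bounding box.
Bottom plate: 8.4 × 1.1, A = 9.24 in², y = 0.55 in, Ī = 0.9317 in⁴.
Web plate: 0.65 × 4.4, A = 2.86 in², y = 3.3 in, Ī = 4.6141 in⁴.
Top plate: 2.4 × 0.7, A = 1.68 in², y = 5.85 in, Ī = 0.0686 in⁴.
Centroid: ȳ = ΣA·y / ΣA = 1.7669 in.
Transfer each piece to the horizontal axis through the centroid using Ī + A·d² with d = y − 1.7669:
  bottom plate: d = -1.2169 in → contributes +14.615 in⁴
  web plate: d = 1.5331 in → contributes +11.336 in⁴
  top plate: d = 4.0831 in → contributes +28.077 in⁴
Total I = 54.028 in⁴.

Ix ≈ 54.0 in⁴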